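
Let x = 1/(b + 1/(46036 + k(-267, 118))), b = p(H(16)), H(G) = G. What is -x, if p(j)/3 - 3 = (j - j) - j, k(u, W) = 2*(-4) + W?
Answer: 46146/1799693 ≈ 0.025641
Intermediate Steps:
k(u, W) = -8 + W
p(j) = 9 - 3*j (p(j) = 9 + 3*((j - j) - j) = 9 + 3*(0 - j) = 9 + 3*(-j) = 9 - 3*j)
b = -39 (b = 9 - 3*16 = 9 - 48 = -39)
x = -46146/1799693 (x = 1/(-39 + 1/(46036 + (-8 + 118))) = 1/(-39 + 1/(46036 + 110)) = 1/(-39 + 1/46146) = 1/(-1799693/46146) = -46146/1799693 ≈ -0.025641)
-x = -1*(-46146/1799693) = 46146/1799693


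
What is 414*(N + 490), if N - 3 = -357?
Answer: 56304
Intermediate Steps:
N = -354 (N = 3 - 357 = -354)
414*(N + 490) = 414*(-354 + 490) = 414*136 = 56304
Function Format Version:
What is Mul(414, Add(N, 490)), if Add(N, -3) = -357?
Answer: 56304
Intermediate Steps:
N = -354 (N = Add(3, -357) = -354)
Mul(414, Add(N, 490)) = Mul(414, Add(-354, 490)) = Mul(414, 136) = 56304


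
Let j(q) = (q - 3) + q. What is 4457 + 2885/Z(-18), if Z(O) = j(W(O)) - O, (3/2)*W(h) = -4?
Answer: 137908/29 ≈ 4755.4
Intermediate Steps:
W(h) = -8/3 (W(h) = (⅔)*(-4) = -8/3)
j(q) = -3 + 2*q (j(q) = (-3 + q) + q = -3 + 2*q)
Z(O) = -25/3 - O (Z(O) = (-3 + 2*(-8/3)) - O = (-3 - 16/3) - O = -25/3 - O)
4457 + 2885/Z(-18) = 4457 + 2885/(-25/3 - 1*(-18)) = 4457 + 2885/(-25/3 + 18) = 4457 + 2885/(29/3) = 4457 + 2885*(3/29) = 4457 + 8655/29 = 137908/29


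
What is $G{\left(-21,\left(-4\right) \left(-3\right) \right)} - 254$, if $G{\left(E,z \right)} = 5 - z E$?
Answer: $3$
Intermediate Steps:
$G{\left(E,z \right)} = 5 - E z$
$G{\left(-21,\left(-4\right) \left(-3\right) \right)} - 254 = \left(5 - - 21 \left(\left(-4\right) \left(-3\right)\right)\right) - 254 = \left(5 - \left(-21\right) 12\right) - 254 = \left(5 + 252\right) - 254 = 257 - 254 = 3$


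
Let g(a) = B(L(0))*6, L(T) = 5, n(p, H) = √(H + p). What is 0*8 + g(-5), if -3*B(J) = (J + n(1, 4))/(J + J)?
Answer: -1 - √5/5 ≈ -1.4472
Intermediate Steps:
B(J) = -(J + √5)/(6*J) (B(J) = -(J + √(4 + 1))/(3*(J + J)) = -(J + √5)/(3*(2*J)) = -(J + √5)*1/(2*J)/3 = -(J + √5)/(6*J))
g(a) = -1 - √5/5 (g(a) = ((⅙)*(-1*5 - √5)/5)*6 = ((⅙)*(⅕)*(-5 - √5))*6 = (-⅙ - √5/30)*6 = -1 - √5/5)
0*8 + g(-5) = 0*8 + (-1 - √5/5) = 0 + (-1 - √5/5) = -1 - √5/5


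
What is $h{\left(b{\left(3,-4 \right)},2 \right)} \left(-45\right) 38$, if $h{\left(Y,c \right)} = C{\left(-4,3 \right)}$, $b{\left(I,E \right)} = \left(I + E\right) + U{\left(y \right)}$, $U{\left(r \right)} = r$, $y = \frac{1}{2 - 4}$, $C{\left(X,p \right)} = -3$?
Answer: $5130$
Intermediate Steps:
$y = - \frac{1}{2}$ ($y = \frac{1}{-2} = - \frac{1}{2} \approx -0.5$)
$b{\left(I,E \right)} = - \frac{1}{2} + E + I$ ($b{\left(I,E \right)} = \left(I + E\right) - \frac{1}{2} = \left(E + I\right) - \frac{1}{2} = - \frac{1}{2} + E + I$)
$h{\left(Y,c \right)} = -3$
$h{\left(b{\left(3,-4 \right)},2 \right)} \left(-45\right) 38 = \left(-3\right) \left(-45\right) 38 = 135 \cdot 38 = 5130$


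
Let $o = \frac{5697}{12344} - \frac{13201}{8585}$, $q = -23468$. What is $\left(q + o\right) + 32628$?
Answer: $\frac{970600834001}{105973240} \approx 9158.9$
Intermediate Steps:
$o = - \frac{114044399}{105973240}$ ($o = 5697 \cdot \frac{1}{12344} - \frac{13201}{8585} = \frac{5697}{12344} - \frac{13201}{8585} = - \frac{114044399}{105973240} \approx -1.0762$)
$\left(q + o\right) + 32628 = \left(-23468 - \frac{114044399}{105973240}\right) + 32628 = - \frac{2487094040719}{105973240} + 32628 = \frac{970600834001}{105973240}$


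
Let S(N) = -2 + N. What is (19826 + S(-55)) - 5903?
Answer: 13866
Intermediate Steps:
(19826 + S(-55)) - 5903 = (19826 + (-2 - 55)) - 5903 = (19826 - 57) - 5903 = 19769 - 5903 = 13866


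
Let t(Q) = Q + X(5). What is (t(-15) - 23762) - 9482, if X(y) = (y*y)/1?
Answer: -33234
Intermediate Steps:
X(y) = y² (X(y) = y²*1 = y²)
t(Q) = 25 + Q (t(Q) = Q + 5² = Q + 25 = 25 + Q)
(t(-15) - 23762) - 9482 = ((25 - 15) - 23762) - 9482 = (10 - 23762) - 9482 = -23752 - 9482 = -33234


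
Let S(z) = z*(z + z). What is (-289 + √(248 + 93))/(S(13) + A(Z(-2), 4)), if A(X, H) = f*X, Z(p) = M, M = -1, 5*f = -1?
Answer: -1445/1691 + 5*√341/1691 ≈ -0.79992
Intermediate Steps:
f = -⅕ (f = (⅕)*(-1) = -⅕ ≈ -0.20000)
S(z) = 2*z² (S(z) = z*(2*z) = 2*z²)
Z(p) = -1
A(X, H) = -X/5
(-289 + √(248 + 93))/(S(13) + A(Z(-2), 4)) = (-289 + √(248 + 93))/(2*13² - ⅕*(-1)) = (-289 + √341)/(2*169 + ⅕) = (-289 + √341)/(338 + ⅕) = (-289 + √341)/(1691/5) = (-289 + √341)*(5/1691) = -1445/1691 + 5*√341/1691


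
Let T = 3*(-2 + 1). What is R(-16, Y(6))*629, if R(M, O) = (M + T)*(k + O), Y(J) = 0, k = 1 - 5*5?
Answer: 286824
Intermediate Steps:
k = -24 (k = 1 - 25 = -24)
T = -3 (T = 3*(-1) = -3)
R(M, O) = (-24 + O)*(-3 + M) (R(M, O) = (M - 3)*(-24 + O) = (-3 + M)*(-24 + O) = (-24 + O)*(-3 + M))
R(-16, Y(6))*629 = (72 - 24*(-16) - 3*0 - 16*0)*629 = (72 + 384 + 0 + 0)*629 = 456*629 = 286824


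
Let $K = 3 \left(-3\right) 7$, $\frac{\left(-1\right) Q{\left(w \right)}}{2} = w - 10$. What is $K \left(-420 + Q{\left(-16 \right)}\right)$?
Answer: $23184$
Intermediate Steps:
$Q{\left(w \right)} = 20 - 2 w$ ($Q{\left(w \right)} = - 2 \left(w - 10\right) = - 2 \left(-10 + w\right) = 20 - 2 w$)
$K = -63$ ($K = \left(-9\right) 7 = -63$)
$K \left(-420 + Q{\left(-16 \right)}\right) = - 63 \left(-420 + \left(20 - -32\right)\right) = - 63 \left(-420 + \left(20 + 32\right)\right) = - 63 \left(-420 + 52\right) = \left(-63\right) \left(-368\right) = 23184$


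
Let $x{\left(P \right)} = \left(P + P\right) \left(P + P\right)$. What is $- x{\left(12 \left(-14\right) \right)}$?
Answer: $-112896$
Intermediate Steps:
$x{\left(P \right)} = 4 P^{2}$ ($x{\left(P \right)} = 2 P 2 P = 4 P^{2}$)
$- x{\left(12 \left(-14\right) \right)} = - 4 \left(12 \left(-14\right)\right)^{2} = - 4 \left(-168\right)^{2} = - 4 \cdot 28224 = \left(-1\right) 112896 = -112896$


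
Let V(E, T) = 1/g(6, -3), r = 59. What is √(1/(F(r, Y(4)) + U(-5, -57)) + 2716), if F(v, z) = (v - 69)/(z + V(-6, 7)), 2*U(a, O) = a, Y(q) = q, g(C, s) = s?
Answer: 3*√3990730/115 ≈ 52.113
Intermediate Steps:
V(E, T) = -⅓ (V(E, T) = 1/(-3) = -⅓)
U(a, O) = a/2
F(v, z) = (-69 + v)/(-⅓ + z) (F(v, z) = (v - 69)/(z - ⅓) = (-69 + v)/(-⅓ + z))
√(1/(F(r, Y(4)) + U(-5, -57)) + 2716) = √(1/(3*(-69 + 59)/(-1 + 3*4) + (½)*(-5)) + 2716) = √(1/(3*(-10)/(-1 + 12) - 5/2) + 2716) = √(1/(3*(-10)/11 - 5/2) + 2716) = √(1/(3*(1/11)*(-10) - 5/2) + 2716) = √(1/(-30/11 - 5/2) + 2716) = √(1/(-115/22) + 2716) = √(-22/115 + 2716) = √(312318/115) = 3*√3990730/115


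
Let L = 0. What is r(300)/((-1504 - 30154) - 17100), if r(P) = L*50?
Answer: 0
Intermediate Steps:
r(P) = 0 (r(P) = 0*50 = 0)
r(300)/((-1504 - 30154) - 17100) = 0/((-1504 - 30154) - 17100) = 0/(-31658 - 17100) = 0/(-48758) = 0*(-1/48758) = 0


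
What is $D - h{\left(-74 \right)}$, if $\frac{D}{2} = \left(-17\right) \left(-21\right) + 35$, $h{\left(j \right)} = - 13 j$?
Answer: $-178$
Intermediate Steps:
$D = 784$ ($D = 2 \left(\left(-17\right) \left(-21\right) + 35\right) = 2 \left(357 + 35\right) = 2 \cdot 392 = 784$)
$D - h{\left(-74 \right)} = 784 - \left(-13\right) \left(-74\right) = 784 - 962 = -178$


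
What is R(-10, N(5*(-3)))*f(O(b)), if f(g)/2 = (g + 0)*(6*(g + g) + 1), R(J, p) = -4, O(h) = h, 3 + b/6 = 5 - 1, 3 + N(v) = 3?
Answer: -3504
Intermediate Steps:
N(v) = 0 (N(v) = -3 + 3 = 0)
b = 6 (b = -18 + 6*(5 - 1) = -18 + 6*4 = -18 + 24 = 6)
f(g) = 2*g*(1 + 12*g) (f(g) = 2*((g + 0)*(6*(g + g) + 1)) = 2*(g*(6*(2*g) + 1)) = 2*(g*(12*g + 1)) = 2*(g*(1 + 12*g)) = 2*g*(1 + 12*g))
R(-10, N(5*(-3)))*f(O(b)) = -8*6*(1 + 12*6) = -8*6*(1 + 72) = -8*6*73 = -4*876 = -3504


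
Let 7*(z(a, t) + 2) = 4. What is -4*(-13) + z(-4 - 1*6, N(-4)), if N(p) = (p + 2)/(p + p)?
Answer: 354/7 ≈ 50.571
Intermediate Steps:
N(p) = (2 + p)/(2*p) (N(p) = (2 + p)/((2*p)) = (2 + p)*(1/(2*p)) = (2 + p)/(2*p))
z(a, t) = -10/7 (z(a, t) = -2 + (⅐)*4 = -2 + 4/7 = -10/7)
-4*(-13) + z(-4 - 1*6, N(-4)) = -4*(-13) - 10/7 = 52 - 10/7 = 354/7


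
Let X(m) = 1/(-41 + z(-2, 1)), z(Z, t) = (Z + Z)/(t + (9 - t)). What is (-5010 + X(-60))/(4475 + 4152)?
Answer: -1868739/3217871 ≈ -0.58074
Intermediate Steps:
z(Z, t) = 2*Z/9 (z(Z, t) = (2*Z)/9 = (2*Z)*(⅑) = 2*Z/9)
X(m) = -9/373 (X(m) = 1/(-41 + (2/9)*(-2)) = 1/(-41 - 4/9) = 1/(-373/9) = -9/373)
(-5010 + X(-60))/(4475 + 4152) = (-5010 - 9/373)/(4475 + 4152) = -1868739/373/8627 = -1868739/373*1/8627 = -1868739/3217871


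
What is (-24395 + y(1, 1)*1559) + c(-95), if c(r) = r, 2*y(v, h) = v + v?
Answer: -22931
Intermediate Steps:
y(v, h) = v (y(v, h) = (v + v)/2 = (2*v)/2 = v)
(-24395 + y(1, 1)*1559) + c(-95) = (-24395 + 1*1559) - 95 = (-24395 + 1559) - 95 = -22836 - 95 = -22931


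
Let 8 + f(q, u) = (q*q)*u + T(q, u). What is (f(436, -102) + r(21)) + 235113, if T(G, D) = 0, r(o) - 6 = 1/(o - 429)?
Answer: -7815109849/408 ≈ -1.9155e+7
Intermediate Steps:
r(o) = 6 + 1/(-429 + o) (r(o) = 6 + 1/(o - 429) = 6 + 1/(-429 + o))
f(q, u) = -8 + u*q² (f(q, u) = -8 + ((q*q)*u + 0) = -8 + (q²*u + 0) = -8 + (u*q² + 0) = -8 + u*q²)
(f(436, -102) + r(21)) + 235113 = ((-8 - 102*436²) + (-2573 + 6*21)/(-429 + 21)) + 235113 = ((-8 - 102*190096) + (-2573 + 126)/(-408)) + 235113 = ((-8 - 19389792) - 1/408*(-2447)) + 235113 = (-19389800 + 2447/408) + 235113 = -7911035953/408 + 235113 = -7815109849/408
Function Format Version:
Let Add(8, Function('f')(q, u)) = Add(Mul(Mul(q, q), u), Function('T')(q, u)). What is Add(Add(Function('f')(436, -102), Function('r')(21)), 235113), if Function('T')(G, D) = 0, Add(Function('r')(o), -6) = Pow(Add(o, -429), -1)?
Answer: Rational(-7815109849, 408) ≈ -1.9155e+7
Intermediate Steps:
Function('r')(o) = Add(6, Pow(Add(-429, o), -1)) (Function('r')(o) = Add(6, Pow(Add(o, -429), -1)) = Add(6, Pow(Add(-429, o), -1)))
Function('f')(q, u) = Add(-8, Mul(u, Pow(q, 2))) (Function('f')(q, u) = Add(-8, Add(Mul(Mul(q, q), u), 0)) = Add(-8, Add(Mul(Pow(q, 2), u), 0)) = Add(-8, Add(Mul(u, Pow(q, 2)), 0)) = Add(-8, Mul(u, Pow(q, 2))))
Add(Add(Function('f')(436, -102), Function('r')(21)), 235113) = Add(Add(Add(-8, Mul(-102, Pow(436, 2))), Mul(Pow(Add(-429, 21), -1), Add(-2573, Mul(6, 21)))), 235113) = Add(Add(Add(-8, Mul(-102, 190096)), Mul(Pow(-408, -1), Add(-2573, 126))), 235113) = Add(Add(Add(-8, -19389792), Mul(Rational(-1, 408), -2447)), 235113) = Add(Add(-19389800, Rational(2447, 408)), 235113) = Add(Rational(-7911035953, 408), 235113) = Rational(-7815109849, 408)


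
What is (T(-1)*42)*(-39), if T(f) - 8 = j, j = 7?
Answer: -24570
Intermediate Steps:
T(f) = 15 (T(f) = 8 + 7 = 15)
(T(-1)*42)*(-39) = (15*42)*(-39) = 630*(-39) = -24570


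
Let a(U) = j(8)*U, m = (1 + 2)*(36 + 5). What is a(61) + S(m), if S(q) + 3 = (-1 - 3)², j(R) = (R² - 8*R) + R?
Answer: 501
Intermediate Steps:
m = 123 (m = 3*41 = 123)
j(R) = R² - 7*R
S(q) = 13 (S(q) = -3 + (-1 - 3)² = -3 + (-4)² = -3 + 16 = 13)
a(U) = 8*U (a(U) = (8*(-7 + 8))*U = (8*1)*U = 8*U)
a(61) + S(m) = 8*61 + 13 = 488 + 13 = 501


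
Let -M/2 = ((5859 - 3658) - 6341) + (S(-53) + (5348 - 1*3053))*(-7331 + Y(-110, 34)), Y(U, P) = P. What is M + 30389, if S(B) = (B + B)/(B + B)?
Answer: 33546493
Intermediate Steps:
S(B) = 1 (S(B) = (2*B)/((2*B)) = (2*B)*(1/(2*B)) = 1)
M = 33516104 (M = -2*(((5859 - 3658) - 6341) + (1 + (5348 - 1*3053))*(-7331 + 34)) = -2*((2201 - 6341) + (1 + (5348 - 3053))*(-7297)) = -2*(-4140 + (1 + 2295)*(-7297)) = -2*(-4140 + 2296*(-7297)) = -2*(-4140 - 16753912) = -2*(-16758052) = 33516104)
M + 30389 = 33516104 + 30389 = 33546493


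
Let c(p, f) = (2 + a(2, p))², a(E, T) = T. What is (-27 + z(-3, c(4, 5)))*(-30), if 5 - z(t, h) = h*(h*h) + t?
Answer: 1400250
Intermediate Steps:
c(p, f) = (2 + p)²
z(t, h) = 5 - t - h³ (z(t, h) = 5 - (h*(h*h) + t) = 5 - (h*h² + t) = 5 - (h³ + t) = 5 - (t + h³) = 5 + (-t - h³) = 5 - t - h³)
(-27 + z(-3, c(4, 5)))*(-30) = (-27 + (5 - 1*(-3) - ((2 + 4)²)³))*(-30) = (-27 + (5 + 3 - (6²)³))*(-30) = (-27 + (5 + 3 - 1*36³))*(-30) = (-27 + (5 + 3 - 1*46656))*(-30) = (-27 + (5 + 3 - 46656))*(-30) = (-27 - 46648)*(-30) = -46675*(-30) = 1400250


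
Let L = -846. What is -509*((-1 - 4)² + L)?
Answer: 417889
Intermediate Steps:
-509*((-1 - 4)² + L) = -509*((-1 - 4)² - 846) = -509*((-5)² - 846) = -509*(25 - 846) = -509*(-821) = 417889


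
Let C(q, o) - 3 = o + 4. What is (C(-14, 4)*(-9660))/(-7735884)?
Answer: 8855/644657 ≈ 0.013736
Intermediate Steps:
C(q, o) = 7 + o (C(q, o) = 3 + (o + 4) = 3 + (4 + o) = 7 + o)
(C(-14, 4)*(-9660))/(-7735884) = ((7 + 4)*(-9660))/(-7735884) = (11*(-9660))*(-1/7735884) = -106260*(-1/7735884) = 8855/644657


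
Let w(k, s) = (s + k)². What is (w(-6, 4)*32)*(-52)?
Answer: -6656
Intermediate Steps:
w(k, s) = (k + s)²
(w(-6, 4)*32)*(-52) = ((-6 + 4)²*32)*(-52) = ((-2)²*32)*(-52) = (4*32)*(-52) = 128*(-52) = -6656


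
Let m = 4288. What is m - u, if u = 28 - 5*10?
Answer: 4310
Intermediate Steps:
u = -22 (u = 28 - 50 = -22)
m - u = 4288 - 1*(-22) = 4288 + 22 = 4310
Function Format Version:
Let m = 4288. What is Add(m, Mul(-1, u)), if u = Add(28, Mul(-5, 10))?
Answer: 4310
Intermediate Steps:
u = -22 (u = Add(28, -50) = -22)
Add(m, Mul(-1, u)) = Add(4288, Mul(-1, -22)) = Add(4288, 22) = 4310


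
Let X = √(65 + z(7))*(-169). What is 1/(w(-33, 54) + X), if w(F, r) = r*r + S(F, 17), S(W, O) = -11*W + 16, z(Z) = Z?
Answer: 3295/8800633 + 1014*√2/8800633 ≈ 0.00053735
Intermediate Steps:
S(W, O) = 16 - 11*W
w(F, r) = 16 + r² - 11*F (w(F, r) = r*r + (16 - 11*F) = r² + (16 - 11*F) = 16 + r² - 11*F)
X = -1014*√2 (X = √(65 + 7)*(-169) = √72*(-169) = (6*√2)*(-169) = -1014*√2 ≈ -1434.0)
1/(w(-33, 54) + X) = 1/((16 + 54² - 11*(-33)) - 1014*√2) = 1/((16 + 2916 + 363) - 1014*√2) = 1/(3295 - 1014*√2)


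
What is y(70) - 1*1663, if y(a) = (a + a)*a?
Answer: 8137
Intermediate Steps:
y(a) = 2*a**2 (y(a) = (2*a)*a = 2*a**2)
y(70) - 1*1663 = 2*70**2 - 1*1663 = 2*4900 - 1663 = 9800 - 1663 = 8137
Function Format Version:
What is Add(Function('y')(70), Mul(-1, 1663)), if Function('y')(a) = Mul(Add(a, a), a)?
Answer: 8137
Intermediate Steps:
Function('y')(a) = Mul(2, Pow(a, 2)) (Function('y')(a) = Mul(Mul(2, a), a) = Mul(2, Pow(a, 2)))
Add(Function('y')(70), Mul(-1, 1663)) = Add(Mul(2, Pow(70, 2)), Mul(-1, 1663)) = Add(Mul(2, 4900), -1663) = Add(9800, -1663) = 8137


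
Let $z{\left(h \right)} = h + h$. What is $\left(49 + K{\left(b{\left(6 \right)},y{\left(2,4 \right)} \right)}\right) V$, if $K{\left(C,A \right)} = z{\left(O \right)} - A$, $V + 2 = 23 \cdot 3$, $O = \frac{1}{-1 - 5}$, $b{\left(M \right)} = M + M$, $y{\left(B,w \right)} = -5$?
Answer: $\frac{10787}{3} \approx 3595.7$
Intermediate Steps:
$b{\left(M \right)} = 2 M$
$O = - \frac{1}{6}$ ($O = \frac{1}{-6} = - \frac{1}{6} \approx -0.16667$)
$V = 67$ ($V = -2 + 23 \cdot 3 = -2 + 69 = 67$)
$z{\left(h \right)} = 2 h$
$K{\left(C,A \right)} = - \frac{1}{3} - A$ ($K{\left(C,A \right)} = 2 \left(- \frac{1}{6}\right) - A = - \frac{1}{3} - A$)
$\left(49 + K{\left(b{\left(6 \right)},y{\left(2,4 \right)} \right)}\right) V = \left(49 - - \frac{14}{3}\right) 67 = \left(49 + \left(- \frac{1}{3} + 5\right)\right) 67 = \left(49 + \frac{14}{3}\right) 67 = \frac{161}{3} \cdot 67 = \frac{10787}{3}$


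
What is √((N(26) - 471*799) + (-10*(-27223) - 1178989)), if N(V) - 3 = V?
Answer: I*√1283059 ≈ 1132.7*I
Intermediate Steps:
N(V) = 3 + V
√((N(26) - 471*799) + (-10*(-27223) - 1178989)) = √(((3 + 26) - 471*799) + (-10*(-27223) - 1178989)) = √((29 - 376329) + (272230 - 1178989)) = √(-376300 - 906759) = √(-1283059) = I*√1283059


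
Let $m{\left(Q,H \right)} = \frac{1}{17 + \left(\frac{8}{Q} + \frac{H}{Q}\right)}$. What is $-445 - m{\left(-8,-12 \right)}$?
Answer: $- \frac{15577}{35} \approx -445.06$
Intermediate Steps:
$m{\left(Q,H \right)} = \frac{1}{17 + \frac{8}{Q} + \frac{H}{Q}}$
$-445 - m{\left(-8,-12 \right)} = -445 - - \frac{8}{8 - 12 + 17 \left(-8\right)} = -445 - - \frac{8}{8 - 12 - 136} = -445 - - \frac{8}{-140} = -445 - \left(-8\right) \left(- \frac{1}{140}\right) = -445 - \frac{2}{35} = - \frac{15577}{35}$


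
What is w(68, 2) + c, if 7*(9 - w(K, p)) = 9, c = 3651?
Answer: 25611/7 ≈ 3658.7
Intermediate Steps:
w(K, p) = 54/7 (w(K, p) = 9 - 1/7*9 = 9 - 9/7 = 54/7)
w(68, 2) + c = 54/7 + 3651 = 25611/7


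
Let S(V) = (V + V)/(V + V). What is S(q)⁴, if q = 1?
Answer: 1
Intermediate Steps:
S(V) = 1 (S(V) = (2*V)/((2*V)) = (2*V)*(1/(2*V)) = 1)
S(q)⁴ = 1⁴ = 1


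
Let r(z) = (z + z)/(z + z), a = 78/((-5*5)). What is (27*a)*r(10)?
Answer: -2106/25 ≈ -84.240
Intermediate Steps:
a = -78/25 (a = 78/(-25) = 78*(-1/25) = -78/25 ≈ -3.1200)
r(z) = 1 (r(z) = (2*z)/((2*z)) = (2*z)*(1/(2*z)) = 1)
(27*a)*r(10) = (27*(-78/25))*1 = -2106/25*1 = -2106/25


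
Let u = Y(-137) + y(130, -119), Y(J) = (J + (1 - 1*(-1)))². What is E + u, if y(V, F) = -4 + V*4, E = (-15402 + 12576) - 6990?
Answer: 8925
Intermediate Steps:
E = -9816 (E = -2826 - 6990 = -9816)
y(V, F) = -4 + 4*V
Y(J) = (2 + J)² (Y(J) = (J + (1 + 1))² = (J + 2)² = (2 + J)²)
u = 18741 (u = (2 - 137)² + (-4 + 4*130) = (-135)² + (-4 + 520) = 18225 + 516 = 18741)
E + u = -9816 + 18741 = 8925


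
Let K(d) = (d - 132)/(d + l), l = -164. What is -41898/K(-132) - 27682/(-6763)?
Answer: -3494421644/74393 ≈ -46972.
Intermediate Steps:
K(d) = (-132 + d)/(-164 + d) (K(d) = (d - 132)/(d - 164) = (-132 + d)/(-164 + d))
-41898/K(-132) - 27682/(-6763) = -41898*(-164 - 132)/(-132 - 132) - 27682/(-6763) = -41898/(-264/(-296)) - 27682*(-1/6763) = -41898/((-1/296*(-264))) + 27682/6763 = -41898/33/37 + 27682/6763 = -41898*37/33 + 27682/6763 = -516742/11 + 27682/6763 = -3494421644/74393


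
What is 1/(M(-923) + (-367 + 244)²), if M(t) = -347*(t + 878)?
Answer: 1/30744 ≈ 3.2527e-5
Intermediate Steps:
M(t) = -304666 - 347*t (M(t) = -347*(878 + t) = -304666 - 347*t)
1/(M(-923) + (-367 + 244)²) = 1/((-304666 - 347*(-923)) + (-367 + 244)²) = 1/((-304666 + 320281) + (-123)²) = 1/(15615 + 15129) = 1/30744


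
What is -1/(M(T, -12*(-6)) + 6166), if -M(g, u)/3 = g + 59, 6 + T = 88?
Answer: -1/5743 ≈ -0.00017412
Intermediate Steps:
T = 82 (T = -6 + 88 = 82)
M(g, u) = -177 - 3*g (M(g, u) = -3*(g + 59) = -3*(59 + g) = -177 - 3*g)
-1/(M(T, -12*(-6)) + 6166) = -1/((-177 - 3*82) + 6166) = -1/((-177 - 246) + 6166) = -1/(-423 + 6166) = -1/5743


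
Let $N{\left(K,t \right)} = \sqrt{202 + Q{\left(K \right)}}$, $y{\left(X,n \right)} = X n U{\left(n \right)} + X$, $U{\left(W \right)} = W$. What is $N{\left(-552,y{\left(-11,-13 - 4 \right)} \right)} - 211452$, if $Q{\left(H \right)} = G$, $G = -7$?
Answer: $-211452 + \sqrt{195} \approx -2.1144 \cdot 10^{5}$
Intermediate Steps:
$y{\left(X,n \right)} = X + X n^{2}$ ($y{\left(X,n \right)} = X n n + X = X n^{2} + X = X + X n^{2}$)
$Q{\left(H \right)} = -7$
$N{\left(K,t \right)} = \sqrt{195}$ ($N{\left(K,t \right)} = \sqrt{202 - 7} = \sqrt{195}$)
$N{\left(-552,y{\left(-11,-13 - 4 \right)} \right)} - 211452 = \sqrt{195} - 211452 = -211452 + \sqrt{195}$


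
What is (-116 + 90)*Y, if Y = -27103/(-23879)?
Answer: -704678/23879 ≈ -29.510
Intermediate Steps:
Y = 27103/23879 (Y = -27103*(-1/23879) = 27103/23879 ≈ 1.1350)
(-116 + 90)*Y = (-116 + 90)*(27103/23879) = -26*27103/23879 = -704678/23879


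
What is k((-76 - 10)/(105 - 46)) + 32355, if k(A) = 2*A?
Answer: 1908773/59 ≈ 32352.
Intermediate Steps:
k((-76 - 10)/(105 - 46)) + 32355 = 2*((-76 - 10)/(105 - 46)) + 32355 = 2*(-86/59) + 32355 = -172/59 + 32355 = 1908773/59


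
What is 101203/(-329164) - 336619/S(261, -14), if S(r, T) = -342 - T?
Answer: 27692415483/26991448 ≈ 1026.0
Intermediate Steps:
101203/(-329164) - 336619/S(261, -14) = 101203/(-329164) - 336619/(-342 - 1*(-14)) = 101203*(-1/329164) - 336619/(-342 + 14) = -101203/329164 - 336619/(-328) = -101203/329164 - 336619*(-1/328) = -101203/329164 + 336619/328 = 27692415483/26991448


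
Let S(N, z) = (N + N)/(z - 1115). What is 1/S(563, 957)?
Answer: -79/563 ≈ -0.14032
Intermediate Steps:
S(N, z) = 2*N/(-1115 + z) (S(N, z) = (2*N)/(-1115 + z) = 2*N/(-1115 + z))
1/S(563, 957) = 1/(2*563/(-1115 + 957)) = 1/(2*563/(-158)) = 1/(2*563*(-1/158)) = 1/(-563/79) = -79/563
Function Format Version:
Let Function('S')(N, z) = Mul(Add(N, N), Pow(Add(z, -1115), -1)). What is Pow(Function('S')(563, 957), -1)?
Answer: Rational(-79, 563) ≈ -0.14032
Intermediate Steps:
Function('S')(N, z) = Mul(2, N, Pow(Add(-1115, z), -1)) (Function('S')(N, z) = Mul(Mul(2, N), Pow(Add(-1115, z), -1)) = Mul(2, N, Pow(Add(-1115, z), -1)))
Pow(Function('S')(563, 957), -1) = Pow(Mul(2, 563, Pow(Add(-1115, 957), -1)), -1) = Pow(Mul(2, 563, Pow(-158, -1)), -1) = Pow(Mul(2, 563, Rational(-1, 158)), -1) = Pow(Rational(-563, 79), -1) = Rational(-79, 563)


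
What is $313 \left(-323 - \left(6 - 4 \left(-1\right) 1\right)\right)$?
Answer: $-104229$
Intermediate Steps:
$313 \left(-323 - \left(6 - 4 \left(-1\right) 1\right)\right) = 313 \left(-323 - 10\right) = 313 \left(-333\right) = -104229$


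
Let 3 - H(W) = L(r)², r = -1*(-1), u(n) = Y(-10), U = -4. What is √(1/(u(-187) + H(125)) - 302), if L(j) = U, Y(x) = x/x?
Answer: 5*I*√435/6 ≈ 17.381*I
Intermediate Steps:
Y(x) = 1
u(n) = 1
r = 1
L(j) = -4
H(W) = -13 (H(W) = 3 - 1*(-4)² = 3 - 1*16 = 3 - 16 = -13)
√(1/(u(-187) + H(125)) - 302) = √(1/(1 - 13) - 302) = √(1/(-12) - 302) = √(-1/12 - 302) = √(-3625/12) = 5*I*√435/6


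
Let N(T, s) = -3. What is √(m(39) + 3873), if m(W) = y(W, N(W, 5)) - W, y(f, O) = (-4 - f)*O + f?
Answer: √4002 ≈ 63.261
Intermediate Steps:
y(f, O) = f + O*(-4 - f) (y(f, O) = O*(-4 - f) + f = f + O*(-4 - f))
m(W) = 12 + 3*W (m(W) = (W - 4*(-3) - 1*(-3)*W) - W = (W + 12 + 3*W) - W = (12 + 4*W) - W = 12 + 3*W)
√(m(39) + 3873) = √((12 + 3*39) + 3873) = √((12 + 117) + 3873) = √(129 + 3873) = √4002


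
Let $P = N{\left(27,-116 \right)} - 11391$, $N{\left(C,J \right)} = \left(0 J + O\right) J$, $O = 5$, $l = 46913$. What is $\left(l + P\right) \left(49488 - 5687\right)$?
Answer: $1530494542$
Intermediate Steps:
$N{\left(C,J \right)} = 5 J$ ($N{\left(C,J \right)} = \left(0 J + 5\right) J = \left(0 + 5\right) J = 5 J$)
$P = -11971$ ($P = 5 \left(-116\right) - 11391 = -580 - 11391 = -11971$)
$\left(l + P\right) \left(49488 - 5687\right) = \left(46913 - 11971\right) \left(49488 - 5687\right) = 34942 \left(49488 + \left(-19629 + 13942\right)\right) = 34942 \left(49488 - 5687\right) = 34942 \cdot 43801 = 1530494542$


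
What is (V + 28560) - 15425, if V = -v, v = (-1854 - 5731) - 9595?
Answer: 30315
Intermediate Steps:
v = -17180 (v = -7585 - 9595 = -17180)
V = 17180 (V = -1*(-17180) = 17180)
(V + 28560) - 15425 = (17180 + 28560) - 15425 = 45740 - 15425 = 30315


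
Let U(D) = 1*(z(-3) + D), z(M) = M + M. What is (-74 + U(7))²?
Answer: 5329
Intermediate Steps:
z(M) = 2*M
U(D) = -6 + D (U(D) = 1*(2*(-3) + D) = 1*(-6 + D) = -6 + D)
(-74 + U(7))² = (-74 + (-6 + 7))² = (-74 + 1)² = (-73)² = 5329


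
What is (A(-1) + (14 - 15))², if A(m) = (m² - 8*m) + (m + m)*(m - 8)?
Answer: 676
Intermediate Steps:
A(m) = m² - 8*m + 2*m*(-8 + m) (A(m) = (m² - 8*m) + (2*m)*(-8 + m) = (m² - 8*m) + 2*m*(-8 + m) = m² - 8*m + 2*m*(-8 + m))
(A(-1) + (14 - 15))² = (3*(-1)*(-8 - 1) + (14 - 15))² = (3*(-1)*(-9) - 1)² = (27 - 1)² = 26² = 676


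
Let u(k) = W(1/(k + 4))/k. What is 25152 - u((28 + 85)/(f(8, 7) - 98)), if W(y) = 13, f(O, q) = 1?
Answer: 2843437/113 ≈ 25163.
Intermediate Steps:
u(k) = 13/k
25152 - u((28 + 85)/(f(8, 7) - 98)) = 25152 - 13/((28 + 85)/(1 - 98)) = 25152 - 13/(113/(-97)) = 25152 - 13/(113*(-1/97)) = 25152 - 13/(-113/97) = 25152 - 13*(-97)/113 = 25152 - 1*(-1261/113) = 25152 + 1261/113 = 2843437/113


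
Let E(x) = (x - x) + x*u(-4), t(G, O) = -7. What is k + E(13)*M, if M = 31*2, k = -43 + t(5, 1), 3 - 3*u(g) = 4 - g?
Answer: -4180/3 ≈ -1393.3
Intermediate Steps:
u(g) = -⅓ + g/3 (u(g) = 1 - (4 - g)/3 = 1 + (-4/3 + g/3) = -⅓ + g/3)
E(x) = -5*x/3 (E(x) = (x - x) + x*(-⅓ + (⅓)*(-4)) = 0 + x*(-⅓ - 4/3) = 0 + x*(-5/3) = 0 - 5*x/3 = -5*x/3)
k = -50 (k = -43 - 7 = -50)
M = 62
k + E(13)*M = -50 - 5/3*13*62 = -50 - 65/3*62 = -50 - 4030/3 = -4180/3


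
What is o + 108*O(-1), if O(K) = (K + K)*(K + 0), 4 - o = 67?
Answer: 153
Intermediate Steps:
o = -63 (o = 4 - 1*67 = 4 - 67 = -63)
O(K) = 2*K**2 (O(K) = (2*K)*K = 2*K**2)
o + 108*O(-1) = -63 + 108*(2*(-1)**2) = -63 + 108*(2*1) = -63 + 108*2 = -63 + 216 = 153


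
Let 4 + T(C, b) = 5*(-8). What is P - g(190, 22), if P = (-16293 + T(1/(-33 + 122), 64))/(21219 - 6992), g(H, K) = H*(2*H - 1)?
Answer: -1024502607/14227 ≈ -72011.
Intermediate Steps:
T(C, b) = -44 (T(C, b) = -4 + 5*(-8) = -4 - 40 = -44)
g(H, K) = H*(-1 + 2*H)
P = -16337/14227 (P = (-16293 - 44)/(21219 - 6992) = -16337/14227 ≈ -1.1483)
P - g(190, 22) = -16337/14227 - 190*(-1 + 2*190) = -16337/14227 - 190*(-1 + 380) = -16337/14227 - 190*379 = -16337/14227 - 1*72010 = -16337/14227 - 72010 = -1024502607/14227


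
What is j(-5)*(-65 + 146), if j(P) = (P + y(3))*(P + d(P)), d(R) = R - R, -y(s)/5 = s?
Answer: 8100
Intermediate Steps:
y(s) = -5*s
d(R) = 0
j(P) = P*(-15 + P) (j(P) = (P - 5*3)*(P + 0) = (P - 15)*P = (-15 + P)*P = P*(-15 + P))
j(-5)*(-65 + 146) = (-5*(-15 - 5))*(-65 + 146) = -5*(-20)*81 = 100*81 = 8100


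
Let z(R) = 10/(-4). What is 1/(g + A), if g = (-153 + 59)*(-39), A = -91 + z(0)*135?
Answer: 2/6475 ≈ 0.00030888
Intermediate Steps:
z(R) = -5/2 (z(R) = 10*(-¼) = -5/2)
A = -857/2 (A = -91 - 5/2*135 = -91 - 675/2 = -857/2 ≈ -428.50)
g = 3666 (g = -94*(-39) = 3666)
1/(g + A) = 1/(3666 - 857/2) = 1/(6475/2) = 2/6475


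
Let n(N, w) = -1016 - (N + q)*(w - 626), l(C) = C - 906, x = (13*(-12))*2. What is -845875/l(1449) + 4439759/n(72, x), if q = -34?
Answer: -26880170363/18803004 ≈ -1429.6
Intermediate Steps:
x = -312 (x = -156*2 = -312)
l(C) = -906 + C
n(N, w) = -1016 - (-626 + w)*(-34 + N) (n(N, w) = -1016 - (N - 34)*(w - 626) = -1016 - (-34 + N)*(-626 + w) = -1016 - (-626 + w)*(-34 + N))
-845875/l(1449) + 4439759/n(72, x) = -845875/(-906 + 1449) + 4439759/(-22300 + 34*(-312) + 626*72 - 1*72*(-312)) = -845875/543 + 4439759/(-22300 - 10608 + 45072 + 22464) = -845875*1/543 + 4439759/34628 = -845875/543 + 4439759*(1/34628) = -845875/543 + 4439759/34628 = -26880170363/18803004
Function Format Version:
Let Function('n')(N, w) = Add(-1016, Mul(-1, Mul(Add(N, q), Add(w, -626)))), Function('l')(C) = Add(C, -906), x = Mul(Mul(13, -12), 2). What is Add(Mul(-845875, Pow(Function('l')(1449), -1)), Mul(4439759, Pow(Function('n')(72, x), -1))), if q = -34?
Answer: Rational(-26880170363, 18803004) ≈ -1429.6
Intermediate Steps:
x = -312 (x = Mul(-156, 2) = -312)
Function('l')(C) = Add(-906, C)
Function('n')(N, w) = Add(-1016, Mul(-1, Add(-626, w), Add(-34, N))) (Function('n')(N, w) = Add(-1016, Mul(-1, Mul(Add(N, -34), Add(w, -626)))) = Add(-1016, Mul(-1, Mul(Add(-34, N), Add(-626, w)))) = Add(-1016, Mul(-1, Mul(Add(-626, w), Add(-34, N)))) = Add(-1016, Mul(-1, Add(-626, w), Add(-34, N))))
Add(Mul(-845875, Pow(Function('l')(1449), -1)), Mul(4439759, Pow(Function('n')(72, x), -1))) = Add(Mul(-845875, Pow(Add(-906, 1449), -1)), Mul(4439759, Pow(Add(-22300, Mul(34, -312), Mul(626, 72), Mul(-1, 72, -312)), -1))) = Add(Mul(-845875, Pow(543, -1)), Mul(4439759, Pow(Add(-22300, -10608, 45072, 22464), -1))) = Add(Mul(-845875, Rational(1, 543)), Mul(4439759, Pow(34628, -1))) = Add(Rational(-845875, 543), Mul(4439759, Rational(1, 34628))) = Add(Rational(-845875, 543), Rational(4439759, 34628)) = Rational(-26880170363, 18803004)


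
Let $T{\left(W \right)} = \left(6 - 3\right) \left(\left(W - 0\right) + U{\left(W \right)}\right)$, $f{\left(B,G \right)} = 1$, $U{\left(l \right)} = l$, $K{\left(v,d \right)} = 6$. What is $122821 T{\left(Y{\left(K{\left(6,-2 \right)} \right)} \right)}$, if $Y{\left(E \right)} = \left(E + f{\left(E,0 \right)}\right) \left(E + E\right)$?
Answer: $61901784$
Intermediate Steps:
$Y{\left(E \right)} = 2 E \left(1 + E\right)$ ($Y{\left(E \right)} = \left(E + 1\right) \left(E + E\right) = \left(1 + E\right) 2 E = 2 E \left(1 + E\right)$)
$T{\left(W \right)} = 6 W$ ($T{\left(W \right)} = \left(6 - 3\right) \left(\left(W - 0\right) + W\right) = 3 \left(\left(W + 0\right) + W\right) = 3 \left(W + W\right) = 3 \cdot 2 W = 6 W$)
$122821 T{\left(Y{\left(K{\left(6,-2 \right)} \right)} \right)} = 122821 \cdot 6 \cdot 2 \cdot 6 \left(1 + 6\right) = 122821 \cdot 6 \cdot 2 \cdot 6 \cdot 7 = 122821 \cdot 6 \cdot 84 = 122821 \cdot 504 = 61901784$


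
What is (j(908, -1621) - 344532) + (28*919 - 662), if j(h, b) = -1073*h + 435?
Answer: -1293311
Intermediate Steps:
j(h, b) = 435 - 1073*h
(j(908, -1621) - 344532) + (28*919 - 662) = ((435 - 1073*908) - 344532) + (28*919 - 662) = ((435 - 974284) - 344532) + (25732 - 662) = (-973849 - 344532) + 25070 = -1318381 + 25070 = -1293311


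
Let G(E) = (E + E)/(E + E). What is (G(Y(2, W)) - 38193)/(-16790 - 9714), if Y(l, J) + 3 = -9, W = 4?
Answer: 4774/3313 ≈ 1.4410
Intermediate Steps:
Y(l, J) = -12 (Y(l, J) = -3 - 9 = -12)
G(E) = 1 (G(E) = (2*E)/((2*E)) = (2*E)*(1/(2*E)) = 1)
(G(Y(2, W)) - 38193)/(-16790 - 9714) = (1 - 38193)/(-16790 - 9714) = -38192/(-26504) = -38192*(-1/26504) = 4774/3313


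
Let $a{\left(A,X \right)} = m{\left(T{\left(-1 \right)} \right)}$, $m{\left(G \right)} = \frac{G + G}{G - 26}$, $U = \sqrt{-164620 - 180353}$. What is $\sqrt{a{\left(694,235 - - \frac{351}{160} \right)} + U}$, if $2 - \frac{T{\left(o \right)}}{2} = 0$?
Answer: $\frac{\sqrt{-44 + 121 i \sqrt{344973}}}{11} \approx 17.132 + 17.142 i$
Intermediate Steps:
$T{\left(o \right)} = 4$ ($T{\left(o \right)} = 4 - 0 = 4 + 0 = 4$)
$U = i \sqrt{344973}$ ($U = \sqrt{-344973} = i \sqrt{344973} \approx 587.34 i$)
$m{\left(G \right)} = \frac{2 G}{-26 + G}$
$a{\left(A,X \right)} = - \frac{4}{11}$ ($a{\left(A,X \right)} = 2 \cdot 4 \frac{1}{-26 + 4} = 2 \cdot 4 \frac{1}{-22} = 2 \cdot 4 \left(- \frac{1}{22}\right) = - \frac{4}{11}$)
$\sqrt{a{\left(694,235 - - \frac{351}{160} \right)} + U} = \sqrt{- \frac{4}{11} + i \sqrt{344973}}$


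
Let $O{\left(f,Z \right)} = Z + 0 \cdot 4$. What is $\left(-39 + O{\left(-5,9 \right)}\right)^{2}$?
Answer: $900$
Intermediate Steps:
$O{\left(f,Z \right)} = Z$ ($O{\left(f,Z \right)} = Z + 0 = Z$)
$\left(-39 + O{\left(-5,9 \right)}\right)^{2} = \left(-39 + 9\right)^{2} = \left(-30\right)^{2} = 900$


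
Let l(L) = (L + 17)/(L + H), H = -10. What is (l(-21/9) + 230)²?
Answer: 71673156/1369 ≈ 52354.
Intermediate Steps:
l(L) = (17 + L)/(-10 + L) (l(L) = (L + 17)/(L - 10) = (17 + L)/(-10 + L))
(l(-21/9) + 230)² = ((17 - 21/9)/(-10 - 21/9) + 230)² = ((17 - 21*⅑)/(-10 - 21*⅑) + 230)² = ((17 - 7/3)/(-10 - 7/3) + 230)² = ((44/3)/(-37/3) + 230)² = (-3/37*44/3 + 230)² = (-44/37 + 230)² = (8466/37)² = 71673156/1369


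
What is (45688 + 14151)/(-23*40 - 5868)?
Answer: -59839/6788 ≈ -8.8154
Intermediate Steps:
(45688 + 14151)/(-23*40 - 5868) = 59839/(-920 - 5868) = 59839/(-6788) = 59839*(-1/6788) = -59839/6788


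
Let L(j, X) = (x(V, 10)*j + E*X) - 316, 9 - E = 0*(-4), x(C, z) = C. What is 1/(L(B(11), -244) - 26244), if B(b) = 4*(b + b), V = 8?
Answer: -1/28052 ≈ -3.5648e-5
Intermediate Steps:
E = 9 (E = 9 - 0*(-4) = 9 - 1*0 = 9 + 0 = 9)
B(b) = 8*b (B(b) = 4*(2*b) = 8*b)
L(j, X) = -316 + 8*j + 9*X (L(j, X) = (8*j + 9*X) - 316 = -316 + 8*j + 9*X)
1/(L(B(11), -244) - 26244) = 1/((-316 + 8*(8*11) + 9*(-244)) - 26244) = 1/((-316 + 8*88 - 2196) - 26244) = 1/((-316 + 704 - 2196) - 26244) = 1/(-1808 - 26244) = 1/(-28052) = -1/28052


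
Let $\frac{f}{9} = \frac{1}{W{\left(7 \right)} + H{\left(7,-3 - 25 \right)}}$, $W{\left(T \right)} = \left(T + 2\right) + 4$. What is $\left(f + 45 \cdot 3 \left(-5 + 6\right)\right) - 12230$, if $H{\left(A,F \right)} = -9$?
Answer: $- \frac{48371}{4} \approx -12093.0$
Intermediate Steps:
$W{\left(T \right)} = 6 + T$ ($W{\left(T \right)} = \left(2 + T\right) + 4 = 6 + T$)
$f = \frac{9}{4}$ ($f = \frac{9}{\left(6 + 7\right) - 9} = \frac{9}{13 - 9} = \frac{9}{4} \approx 2.25$)
$\left(f + 45 \cdot 3 \left(-5 + 6\right)\right) - 12230 = \left(\frac{9}{4} + 45 \cdot 3 \left(-5 + 6\right)\right) - 12230 = \left(\frac{9}{4} + 45 \cdot 3 \cdot 1\right) - 12230 = \left(\frac{9}{4} + 45 \cdot 3\right) - 12230 = \left(\frac{9}{4} + 135\right) - 12230 = \frac{549}{4} - 12230 = - \frac{48371}{4}$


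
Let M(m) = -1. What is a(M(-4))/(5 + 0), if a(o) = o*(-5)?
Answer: 1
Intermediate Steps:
a(o) = -5*o
a(M(-4))/(5 + 0) = (-5*(-1))/(5 + 0) = 5/5 = 5*(⅕) = 1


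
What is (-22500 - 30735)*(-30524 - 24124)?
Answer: 2909186280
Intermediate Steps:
(-22500 - 30735)*(-30524 - 24124) = -53235*(-54648) = 2909186280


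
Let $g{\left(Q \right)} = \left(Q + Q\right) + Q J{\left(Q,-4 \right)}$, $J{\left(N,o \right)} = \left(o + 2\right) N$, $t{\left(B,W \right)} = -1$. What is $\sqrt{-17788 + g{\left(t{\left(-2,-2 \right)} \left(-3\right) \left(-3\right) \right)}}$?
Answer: $4 i \sqrt{1123} \approx 134.04 i$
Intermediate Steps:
$J{\left(N,o \right)} = N \left(2 + o\right)$ ($J{\left(N,o \right)} = \left(2 + o\right) N = N \left(2 + o\right)$)
$g{\left(Q \right)} = - 2 Q^{2} + 2 Q$ ($g{\left(Q \right)} = \left(Q + Q\right) + Q Q \left(2 - 4\right) = 2 Q + Q Q \left(-2\right) = 2 Q + Q \left(- 2 Q\right) = 2 Q - 2 Q^{2} = - 2 Q^{2} + 2 Q$)
$\sqrt{-17788 + g{\left(t{\left(-2,-2 \right)} \left(-3\right) \left(-3\right) \right)}} = \sqrt{-17788 + 2 \left(-1\right) \left(-3\right) \left(-3\right) \left(1 - \left(-1\right) \left(-3\right) \left(-3\right)\right)} = \sqrt{-17788 + 2 \cdot 3 \left(-3\right) \left(1 - 3 \left(-3\right)\right)} = \sqrt{-17788 + 2 \left(-9\right) \left(1 - -9\right)} = \sqrt{-17788 + 2 \left(-9\right) \left(1 + 9\right)} = \sqrt{-17788 + 2 \left(-9\right) 10} = \sqrt{-17788 - 180} = \sqrt{-17968} = 4 i \sqrt{1123}$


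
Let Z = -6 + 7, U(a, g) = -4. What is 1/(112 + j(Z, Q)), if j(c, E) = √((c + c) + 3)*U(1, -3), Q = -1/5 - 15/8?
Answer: 7/779 + √5/3116 ≈ 0.0097035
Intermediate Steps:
Z = 1
Q = -83/40 (Q = -1*⅕ - 15*⅛ = -⅕ - 15/8 = -83/40 ≈ -2.0750)
j(c, E) = -4*√(3 + 2*c) (j(c, E) = √((c + c) + 3)*(-4) = √(2*c + 3)*(-4) = √(3 + 2*c)*(-4) = -4*√(3 + 2*c))
1/(112 + j(Z, Q)) = 1/(112 - 4*√(3 + 2*1)) = 1/(112 - 4*√(3 + 2)) = 1/(112 - 4*√5)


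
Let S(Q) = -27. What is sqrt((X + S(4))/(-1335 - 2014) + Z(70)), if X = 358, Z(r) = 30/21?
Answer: sqrt(730788639)/23443 ≈ 1.1531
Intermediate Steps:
Z(r) = 10/7 (Z(r) = 30*(1/21) = 10/7)
sqrt((X + S(4))/(-1335 - 2014) + Z(70)) = sqrt((358 - 27)/(-1335 - 2014) + 10/7) = sqrt(331/(-3349) + 10/7) = sqrt(331*(-1/3349) + 10/7) = sqrt(-331/3349 + 10/7) = sqrt(31173/23443) = sqrt(730788639)/23443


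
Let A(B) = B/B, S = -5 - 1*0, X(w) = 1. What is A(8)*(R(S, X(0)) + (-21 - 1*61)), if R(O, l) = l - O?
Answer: -76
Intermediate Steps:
S = -5 (S = -5 + 0 = -5)
A(B) = 1
A(8)*(R(S, X(0)) + (-21 - 1*61)) = 1*((1 - 1*(-5)) + (-21 - 1*61)) = 1*((1 + 5) + (-21 - 61)) = 1*(6 - 82) = 1*(-76) = -76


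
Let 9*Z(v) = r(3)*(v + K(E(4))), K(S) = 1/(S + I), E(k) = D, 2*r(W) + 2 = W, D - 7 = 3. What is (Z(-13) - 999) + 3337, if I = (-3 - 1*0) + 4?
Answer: 231391/99 ≈ 2337.3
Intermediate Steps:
D = 10 (D = 7 + 3 = 10)
r(W) = -1 + W/2
I = 1 (I = (-3 + 0) + 4 = -3 + 4 = 1)
E(k) = 10
K(S) = 1/(1 + S) (K(S) = 1/(S + 1) = 1/(1 + S))
Z(v) = 1/198 + v/18 (Z(v) = ((-1 + (½)*3)*(v + 1/(1 + 10)))/9 = ((-1 + 3/2)*(v + 1/11))/9 = ((v + 1/11)/2)/9 = ((1/11 + v)/2)/9 = (1/22 + v/2)/9 = 1/198 + v/18)
(Z(-13) - 999) + 3337 = ((1/198 + (1/18)*(-13)) - 999) + 3337 = ((1/198 - 13/18) - 999) + 3337 = (-71/99 - 999) + 3337 = -98972/99 + 3337 = 231391/99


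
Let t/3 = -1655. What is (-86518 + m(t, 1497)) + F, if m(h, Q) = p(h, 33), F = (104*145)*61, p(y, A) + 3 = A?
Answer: 833392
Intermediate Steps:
t = -4965 (t = 3*(-1655) = -4965)
p(y, A) = -3 + A
F = 919880 (F = 15080*61 = 919880)
m(h, Q) = 30 (m(h, Q) = -3 + 33 = 30)
(-86518 + m(t, 1497)) + F = (-86518 + 30) + 919880 = -86488 + 919880 = 833392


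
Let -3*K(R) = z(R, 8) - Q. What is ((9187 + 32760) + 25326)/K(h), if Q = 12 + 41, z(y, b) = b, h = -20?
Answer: 67273/15 ≈ 4484.9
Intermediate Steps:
Q = 53
K(R) = 15 (K(R) = -(8 - 1*53)/3 = -(8 - 53)/3 = -1/3*(-45) = 15)
((9187 + 32760) + 25326)/K(h) = ((9187 + 32760) + 25326)/15 = (41947 + 25326)*(1/15) = 67273*(1/15) = 67273/15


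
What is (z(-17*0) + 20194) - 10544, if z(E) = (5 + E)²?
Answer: 9675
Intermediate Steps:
(z(-17*0) + 20194) - 10544 = ((5 - 17*0)² + 20194) - 10544 = ((5 + 0)² + 20194) - 10544 = (5² + 20194) - 10544 = (25 + 20194) - 10544 = 20219 - 10544 = 9675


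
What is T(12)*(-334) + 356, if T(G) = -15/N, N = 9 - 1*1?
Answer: 3929/4 ≈ 982.25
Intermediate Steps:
N = 8 (N = 9 - 1 = 8)
T(G) = -15/8
T(12)*(-334) + 356 = -15/8*(-334) + 356 = 2505/4 + 356 = 3929/4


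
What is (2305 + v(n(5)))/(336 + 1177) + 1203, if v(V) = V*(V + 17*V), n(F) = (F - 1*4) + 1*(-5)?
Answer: 1822732/1513 ≈ 1204.7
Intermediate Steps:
n(F) = -9 + F (n(F) = (F - 4) - 5 = (-4 + F) - 5 = -9 + F)
v(V) = 18*V² (v(V) = V*(18*V) = 18*V²)
(2305 + v(n(5)))/(336 + 1177) + 1203 = (2305 + 18*(-9 + 5)²)/(336 + 1177) + 1203 = (2305 + 18*(-4)²)/1513 + 1203 = (2305 + 18*16)*(1/1513) + 1203 = (2305 + 288)*(1/1513) + 1203 = 2593*(1/1513) + 1203 = 2593/1513 + 1203 = 1822732/1513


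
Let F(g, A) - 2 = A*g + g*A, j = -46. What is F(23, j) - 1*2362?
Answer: -4476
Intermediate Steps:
F(g, A) = 2 + 2*A*g (F(g, A) = 2 + (A*g + g*A) = 2 + (A*g + A*g) = 2 + 2*A*g)
F(23, j) - 1*2362 = (2 + 2*(-46)*23) - 1*2362 = (2 - 2116) - 2362 = -2114 - 2362 = -4476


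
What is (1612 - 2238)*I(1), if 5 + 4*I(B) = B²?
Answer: 626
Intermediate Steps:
I(B) = -5/4 + B²/4
(1612 - 2238)*I(1) = (1612 - 2238)*(-5/4 + (¼)*1²) = -626*(-5/4 + (¼)*1) = -626*(-5/4 + ¼) = -626*(-1) = 626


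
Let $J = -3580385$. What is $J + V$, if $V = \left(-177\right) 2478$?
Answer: $-4018991$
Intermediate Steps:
$V = -438606$
$J + V = -3580385 - 438606 = -4018991$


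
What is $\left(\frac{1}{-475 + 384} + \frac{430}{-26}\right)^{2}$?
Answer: $\frac{2268036}{8281} \approx 273.88$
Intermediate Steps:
$\left(\frac{1}{-475 + 384} + \frac{430}{-26}\right)^{2} = \left(\frac{1}{-91} + 430 \left(- \frac{1}{26}\right)\right)^{2} = \left(- \frac{1}{91} - \frac{215}{13}\right)^{2} = \left(- \frac{1506}{91}\right)^{2} = \frac{2268036}{8281}$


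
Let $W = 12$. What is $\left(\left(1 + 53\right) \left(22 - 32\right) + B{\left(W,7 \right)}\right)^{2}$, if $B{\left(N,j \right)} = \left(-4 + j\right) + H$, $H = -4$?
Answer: $292681$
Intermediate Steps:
$B{\left(N,j \right)} = -8 + j$ ($B{\left(N,j \right)} = \left(-4 + j\right) - 4 = -8 + j$)
$\left(\left(1 + 53\right) \left(22 - 32\right) + B{\left(W,7 \right)}\right)^{2} = \left(\left(1 + 53\right) \left(22 - 32\right) + \left(-8 + 7\right)\right)^{2} = \left(54 \left(-10\right) - 1\right)^{2} = \left(-540 - 1\right)^{2} = \left(-541\right)^{2} = 292681$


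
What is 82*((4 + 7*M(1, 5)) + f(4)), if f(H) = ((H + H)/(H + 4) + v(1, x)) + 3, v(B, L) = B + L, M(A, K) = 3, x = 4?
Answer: 2788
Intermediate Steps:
f(H) = 8 + 2*H/(4 + H) (f(H) = ((H + H)/(H + 4) + (1 + 4)) + 3 = ((2*H)/(4 + H) + 5) + 3 = (2*H/(4 + H) + 5) + 3 = (5 + 2*H/(4 + H)) + 3 = 8 + 2*H/(4 + H))
82*((4 + 7*M(1, 5)) + f(4)) = 82*((4 + 7*3) + 2*(16 + 5*4)/(4 + 4)) = 82*((4 + 21) + 2*(16 + 20)/8) = 82*(25 + 2*(⅛)*36) = 82*(25 + 9) = 82*34 = 2788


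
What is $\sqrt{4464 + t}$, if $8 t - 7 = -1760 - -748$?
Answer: $\frac{\sqrt{69414}}{4} \approx 65.866$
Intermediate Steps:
$t = - \frac{1005}{8}$ ($t = \frac{7}{8} + \frac{-1760 - -748}{8} = \frac{7}{8} + \frac{-1760 + 748}{8} = \frac{7}{8} + \frac{1}{8} \left(-1012\right) = \frac{7}{8} - \frac{253}{2} = - \frac{1005}{8} \approx -125.63$)
$\sqrt{4464 + t} = \sqrt{4464 - \frac{1005}{8}} = \sqrt{\frac{34707}{8}} = \frac{\sqrt{69414}}{4}$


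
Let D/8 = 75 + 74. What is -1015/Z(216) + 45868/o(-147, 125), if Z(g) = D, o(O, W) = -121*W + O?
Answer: -8771967/2275528 ≈ -3.8549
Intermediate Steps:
o(O, W) = O - 121*W
D = 1192 (D = 8*(75 + 74) = 8*149 = 1192)
Z(g) = 1192
-1015/Z(216) + 45868/o(-147, 125) = -1015/1192 + 45868/(-147 - 121*125) = -1015*1/1192 + 45868/(-147 - 15125) = -1015/1192 + 45868/(-15272) = -1015/1192 + 45868*(-1/15272) = -1015/1192 - 11467/3818 = -8771967/2275528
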